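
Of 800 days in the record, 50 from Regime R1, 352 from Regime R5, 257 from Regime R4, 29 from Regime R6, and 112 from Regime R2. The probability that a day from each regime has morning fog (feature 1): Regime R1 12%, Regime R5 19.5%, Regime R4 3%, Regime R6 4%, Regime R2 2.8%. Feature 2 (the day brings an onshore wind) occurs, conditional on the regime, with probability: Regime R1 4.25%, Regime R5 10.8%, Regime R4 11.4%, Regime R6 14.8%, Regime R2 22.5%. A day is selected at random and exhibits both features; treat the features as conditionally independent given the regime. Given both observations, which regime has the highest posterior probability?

By Bayes' rule, posterior ∝ prior × likelihood:
  Regime R1: 0.0625 × 0.12 × 0.0425 = 0.00031875
  Regime R5: 0.44 × 0.195 × 0.108 = 0.0092664
  Regime R4: 0.32125 × 0.03 × 0.114 = 0.001098675
  Regime R6: 0.03625 × 0.04 × 0.148 = 0.0002146
  Regime R2: 0.14 × 0.028 × 0.225 = 0.000882
Sum = 0.011780425.
Largest term belongs to Regime R5, so Regime R5 is most probable.

Regime R5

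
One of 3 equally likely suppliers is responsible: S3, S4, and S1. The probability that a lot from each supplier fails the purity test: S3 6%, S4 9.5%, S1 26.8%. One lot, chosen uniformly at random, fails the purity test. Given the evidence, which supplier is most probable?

Since the prior is uniform, the posterior is proportional to the likelihood:
  S3: 0.06
  S4: 0.095
  S1: 0.268
Normalizing constant = 0.423.
Largest term belongs to S1, so S1 is most probable.

S1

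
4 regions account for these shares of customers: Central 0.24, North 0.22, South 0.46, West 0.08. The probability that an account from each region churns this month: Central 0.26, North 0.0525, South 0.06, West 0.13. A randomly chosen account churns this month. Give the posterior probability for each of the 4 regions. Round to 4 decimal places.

Compute prior × likelihood for every hypothesis:
  Central: 0.24 × 0.26 = 0.0624
  North: 0.22 × 0.0525 = 0.01155
  South: 0.46 × 0.06 = 0.0276
  West: 0.08 × 0.13 = 0.0104
Normalizing constant = 0.11195.
P(Central | churn) = 0.0624/0.11195 ≈ 0.5574
P(North | churn) = 0.01155/0.11195 ≈ 0.1032
P(South | churn) = 0.0276/0.11195 ≈ 0.2465
P(West | churn) = 0.0104/0.11195 ≈ 0.0929
(Check: 0.5574+0.1032+0.2465+0.0929 = 1.0000.)

Central 0.5574, North 0.1032, South 0.2465, West 0.0929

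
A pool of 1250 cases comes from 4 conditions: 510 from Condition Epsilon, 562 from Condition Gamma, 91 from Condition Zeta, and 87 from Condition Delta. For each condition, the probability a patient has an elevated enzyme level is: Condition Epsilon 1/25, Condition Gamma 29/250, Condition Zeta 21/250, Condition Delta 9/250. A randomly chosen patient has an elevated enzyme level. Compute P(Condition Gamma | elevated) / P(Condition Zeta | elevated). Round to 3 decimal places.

8.529

By Bayes' rule, posterior ∝ prior × likelihood:
  Condition Epsilon: 0.408 × 0.04 = 0.01632
  Condition Gamma: 0.4496 × 0.116 = 0.0521536
  Condition Zeta: 0.0728 × 0.084 = 0.0061152
  Condition Delta: 0.0696 × 0.036 = 0.0025056
Total = 0.0770944.
The ratio is 0.0521536 / 0.0061152 (the normalizer cancels) = 8.529.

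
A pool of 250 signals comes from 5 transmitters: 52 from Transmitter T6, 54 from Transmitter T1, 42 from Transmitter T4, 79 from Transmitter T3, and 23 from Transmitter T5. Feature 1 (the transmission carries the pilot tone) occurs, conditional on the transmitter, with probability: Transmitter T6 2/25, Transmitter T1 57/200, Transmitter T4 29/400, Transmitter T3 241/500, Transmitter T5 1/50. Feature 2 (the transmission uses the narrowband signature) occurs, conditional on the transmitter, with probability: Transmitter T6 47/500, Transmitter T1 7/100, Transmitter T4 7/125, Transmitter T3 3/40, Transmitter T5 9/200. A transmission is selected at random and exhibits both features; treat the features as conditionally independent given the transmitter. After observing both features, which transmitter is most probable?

Compute prior × likelihood for every hypothesis:
  Transmitter T6: 0.208 × 0.08 × 0.094 = 0.00156416
  Transmitter T1: 0.216 × 0.285 × 0.07 = 0.0043092
  Transmitter T4: 0.168 × 0.0725 × 0.056 = 0.00068208
  Transmitter T3: 0.316 × 0.482 × 0.075 = 0.0114234
  Transmitter T5: 0.092 × 0.02 × 0.045 = 0.0000828
Normalizing constant = 0.01806164.
Largest term belongs to Transmitter T3, so Transmitter T3 is most probable.

Transmitter T3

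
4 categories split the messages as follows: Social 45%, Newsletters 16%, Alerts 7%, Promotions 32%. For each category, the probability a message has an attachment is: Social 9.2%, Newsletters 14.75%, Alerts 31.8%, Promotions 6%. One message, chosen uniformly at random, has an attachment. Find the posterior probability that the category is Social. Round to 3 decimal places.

Unnormalized posteriors (prior × likelihood):
  Social: 0.45 × 0.092 = 0.0414
  Newsletters: 0.16 × 0.1475 = 0.0236
  Alerts: 0.07 × 0.318 = 0.02226
  Promotions: 0.32 × 0.06 = 0.0192
Total = 0.10646.
P(Social | evidence) = 0.0414 / 0.10646 ≈ 0.389.

0.389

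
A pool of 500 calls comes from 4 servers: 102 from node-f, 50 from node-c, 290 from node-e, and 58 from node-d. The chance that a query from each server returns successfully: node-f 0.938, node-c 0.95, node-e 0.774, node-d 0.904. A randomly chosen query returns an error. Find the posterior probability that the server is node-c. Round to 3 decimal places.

0.031

Taking complements, P(error | each) = node-f 0.062, node-c 0.05, node-e 0.226, node-d 0.096.
By Bayes' rule, posterior ∝ prior × likelihood:
  node-f: 0.204 × 0.062 = 0.012648
  node-c: 0.1 × 0.05 = 0.005
  node-e: 0.58 × 0.226 = 0.13108
  node-d: 0.116 × 0.096 = 0.011136
Normalizing constant = 0.159864.
P(node-c | evidence) = 0.005 / 0.159864 ≈ 0.031.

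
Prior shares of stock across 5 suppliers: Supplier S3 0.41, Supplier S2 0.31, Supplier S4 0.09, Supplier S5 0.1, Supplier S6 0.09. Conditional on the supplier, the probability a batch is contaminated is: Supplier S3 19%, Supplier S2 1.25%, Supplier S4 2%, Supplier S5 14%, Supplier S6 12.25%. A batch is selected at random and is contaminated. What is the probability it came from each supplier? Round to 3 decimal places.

By Bayes' rule, posterior ∝ prior × likelihood:
  Supplier S3: 0.41 × 0.19 = 0.0779
  Supplier S2: 0.31 × 0.0125 = 0.003875
  Supplier S4: 0.09 × 0.02 = 0.0018
  Supplier S5: 0.1 × 0.14 = 0.014
  Supplier S6: 0.09 × 0.1225 = 0.011025
Normalizing constant = 0.1086.
P(Supplier S3 | contaminated) = 0.0779/0.1086 ≈ 0.717
P(Supplier S2 | contaminated) = 0.003875/0.1086 ≈ 0.036
P(Supplier S4 | contaminated) = 0.0018/0.1086 ≈ 0.017
P(Supplier S5 | contaminated) = 0.014/0.1086 ≈ 0.129
P(Supplier S6 | contaminated) = 0.011025/0.1086 ≈ 0.102

Supplier S3 0.717, Supplier S2 0.036, Supplier S4 0.017, Supplier S5 0.129, Supplier S6 0.102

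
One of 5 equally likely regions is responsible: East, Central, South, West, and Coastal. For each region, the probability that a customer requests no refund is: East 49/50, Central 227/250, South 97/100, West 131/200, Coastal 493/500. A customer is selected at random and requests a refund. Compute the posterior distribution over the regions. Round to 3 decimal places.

East 0.040, Central 0.184, South 0.060, West 0.689, Coastal 0.028

Taking complements, P(refund | each) = East 0.02, Central 0.092, South 0.03, West 0.345, Coastal 0.014.
Since the prior is uniform, the posterior is proportional to the likelihood:
  East: 0.02
  Central: 0.092
  South: 0.03
  West: 0.345
  Coastal: 0.014
Sum = 0.501.
P(East | refund) = 0.02/0.501 ≈ 0.040
P(Central | refund) = 0.092/0.501 ≈ 0.184
P(South | refund) = 0.03/0.501 ≈ 0.060
P(West | refund) = 0.345/0.501 ≈ 0.689
P(Coastal | refund) = 0.014/0.501 ≈ 0.028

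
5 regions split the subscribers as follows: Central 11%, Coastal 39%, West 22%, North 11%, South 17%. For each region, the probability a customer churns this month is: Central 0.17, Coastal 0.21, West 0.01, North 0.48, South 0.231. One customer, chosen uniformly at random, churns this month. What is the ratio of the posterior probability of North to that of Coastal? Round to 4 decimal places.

Prior × likelihood for each hypothesis:
  Central: 0.11 × 0.17 = 0.0187
  Coastal: 0.39 × 0.21 = 0.0819
  West: 0.22 × 0.01 = 0.0022
  North: 0.11 × 0.48 = 0.0528
  South: 0.17 × 0.231 = 0.03927
Sum = 0.19487.
The ratio is 0.0528 / 0.0819 (the normalizer cancels) = 0.6447.

0.6447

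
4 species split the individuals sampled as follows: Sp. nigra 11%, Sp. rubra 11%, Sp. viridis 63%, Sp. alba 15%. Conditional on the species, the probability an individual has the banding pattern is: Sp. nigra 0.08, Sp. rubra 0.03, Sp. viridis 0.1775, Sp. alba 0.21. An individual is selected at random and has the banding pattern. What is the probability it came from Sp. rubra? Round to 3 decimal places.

0.021

Compute prior × likelihood for every hypothesis:
  Sp. nigra: 0.11 × 0.08 = 0.0088
  Sp. rubra: 0.11 × 0.03 = 0.0033
  Sp. viridis: 0.63 × 0.1775 = 0.111825
  Sp. alba: 0.15 × 0.21 = 0.0315
Total = 0.155425.
P(Sp. rubra | evidence) = 0.0033 / 0.155425 ≈ 0.021.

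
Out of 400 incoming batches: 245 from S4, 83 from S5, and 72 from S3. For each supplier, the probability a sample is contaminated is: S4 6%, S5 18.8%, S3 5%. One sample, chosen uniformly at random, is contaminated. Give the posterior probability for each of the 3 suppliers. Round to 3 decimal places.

S4 0.434, S5 0.460, S3 0.106

Compute prior × likelihood for every hypothesis:
  S4: 0.6125 × 0.06 = 0.03675
  S5: 0.2075 × 0.188 = 0.03901
  S3: 0.18 × 0.05 = 0.009
Normalizing constant = 0.08476.
P(S4 | contaminated) = 0.03675/0.08476 ≈ 0.434
P(S5 | contaminated) = 0.03901/0.08476 ≈ 0.460
P(S3 | contaminated) = 0.009/0.08476 ≈ 0.106
(Check: 0.434+0.460+0.106 = 1.000.)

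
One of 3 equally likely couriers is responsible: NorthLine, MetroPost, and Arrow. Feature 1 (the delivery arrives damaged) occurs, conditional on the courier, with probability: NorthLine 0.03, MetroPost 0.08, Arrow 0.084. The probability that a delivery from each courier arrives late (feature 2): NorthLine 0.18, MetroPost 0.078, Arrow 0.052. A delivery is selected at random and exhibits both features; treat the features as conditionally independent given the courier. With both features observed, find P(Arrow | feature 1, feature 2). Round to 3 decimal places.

0.273

With a uniform prior (1/3 each), posterior ∝ likelihood:
  NorthLine: 0.03 × 0.18 = 0.0054
  MetroPost: 0.08 × 0.078 = 0.00624
  Arrow: 0.084 × 0.052 = 0.004368
Total = 0.016008.
P(Arrow | evidence) = 0.004368 / 0.016008 ≈ 0.273.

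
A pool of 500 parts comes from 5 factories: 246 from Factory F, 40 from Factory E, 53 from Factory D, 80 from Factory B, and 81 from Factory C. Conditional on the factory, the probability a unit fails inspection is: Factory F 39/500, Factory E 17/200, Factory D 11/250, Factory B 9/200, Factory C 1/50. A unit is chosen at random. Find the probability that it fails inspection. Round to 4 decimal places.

0.0603

By Bayes' rule, posterior ∝ prior × likelihood:
  Factory F: 0.492 × 0.078 = 0.038376
  Factory E: 0.08 × 0.085 = 0.0068
  Factory D: 0.106 × 0.044 = 0.004664
  Factory B: 0.16 × 0.045 = 0.0072
  Factory C: 0.162 × 0.02 = 0.00324
P(nonconforming) = 0.038376 + 0.0068 + 0.004664 + 0.0072 + 0.00324 = 0.06028 → 0.0603.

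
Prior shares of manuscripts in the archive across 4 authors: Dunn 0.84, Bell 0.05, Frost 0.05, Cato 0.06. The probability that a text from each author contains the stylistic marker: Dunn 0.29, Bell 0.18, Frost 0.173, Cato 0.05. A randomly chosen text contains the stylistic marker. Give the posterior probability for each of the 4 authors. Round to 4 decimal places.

Compute prior × likelihood for every hypothesis:
  Dunn: 0.84 × 0.29 = 0.2436
  Bell: 0.05 × 0.18 = 0.009
  Frost: 0.05 × 0.173 = 0.00865
  Cato: 0.06 × 0.05 = 0.003
Normalizing constant = 0.26425.
P(Dunn | marker) = 0.2436/0.26425 ≈ 0.9219
P(Bell | marker) = 0.009/0.26425 ≈ 0.0341
P(Frost | marker) = 0.00865/0.26425 ≈ 0.0327
P(Cato | marker) = 0.003/0.26425 ≈ 0.0114
(Check: 0.9219+0.0341+0.0327+0.0114 = 1.0001.)

Dunn 0.9219, Bell 0.0341, Frost 0.0327, Cato 0.0114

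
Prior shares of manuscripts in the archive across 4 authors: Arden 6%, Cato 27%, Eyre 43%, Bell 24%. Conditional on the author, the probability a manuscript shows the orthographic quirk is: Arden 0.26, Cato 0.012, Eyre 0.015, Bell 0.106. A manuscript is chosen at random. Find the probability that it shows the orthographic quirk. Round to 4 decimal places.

By Bayes' rule, posterior ∝ prior × likelihood:
  Arden: 0.06 × 0.26 = 0.0156
  Cato: 0.27 × 0.012 = 0.00324
  Eyre: 0.43 × 0.015 = 0.00645
  Bell: 0.24 × 0.106 = 0.02544
P(quirk) = 0.0156 + 0.00324 + 0.00645 + 0.02544 = 0.05073 → 0.0507.

0.0507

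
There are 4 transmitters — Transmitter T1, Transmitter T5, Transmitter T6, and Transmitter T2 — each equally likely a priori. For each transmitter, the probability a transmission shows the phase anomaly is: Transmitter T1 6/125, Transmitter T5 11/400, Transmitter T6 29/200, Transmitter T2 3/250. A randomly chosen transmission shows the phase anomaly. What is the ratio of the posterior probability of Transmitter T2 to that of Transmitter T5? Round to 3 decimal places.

Since the prior is uniform, the posterior is proportional to the likelihood:
  Transmitter T1: 0.048
  Transmitter T5: 0.0275
  Transmitter T6: 0.145
  Transmitter T2: 0.012
Total = 0.2325.
The ratio is 0.012 / 0.0275 (the normalizer cancels) = 0.436.

0.436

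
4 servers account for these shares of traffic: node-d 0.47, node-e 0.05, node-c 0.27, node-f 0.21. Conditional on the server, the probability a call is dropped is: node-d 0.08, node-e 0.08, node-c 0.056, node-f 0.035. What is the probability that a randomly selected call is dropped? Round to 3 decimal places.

0.064

Unnormalized posteriors (prior × likelihood):
  node-d: 0.47 × 0.08 = 0.0376
  node-e: 0.05 × 0.08 = 0.004
  node-c: 0.27 × 0.056 = 0.01512
  node-f: 0.21 × 0.035 = 0.00735
P(dropped) = 0.0376 + 0.004 + 0.01512 + 0.00735 = 0.06407 → 0.064.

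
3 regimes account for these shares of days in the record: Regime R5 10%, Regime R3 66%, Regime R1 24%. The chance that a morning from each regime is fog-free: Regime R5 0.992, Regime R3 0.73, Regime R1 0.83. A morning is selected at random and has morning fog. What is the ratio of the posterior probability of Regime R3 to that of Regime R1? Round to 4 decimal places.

4.3676

Taking complements, P(fog | each) = Regime R5 0.008, Regime R3 0.27, Regime R1 0.17.
Compute prior × likelihood for every hypothesis:
  Regime R5: 0.1 × 0.008 = 0.0008
  Regime R3: 0.66 × 0.27 = 0.1782
  Regime R1: 0.24 × 0.17 = 0.0408
Total = 0.2198.
The ratio is 0.1782 / 0.0408 (the normalizer cancels) = 4.3676.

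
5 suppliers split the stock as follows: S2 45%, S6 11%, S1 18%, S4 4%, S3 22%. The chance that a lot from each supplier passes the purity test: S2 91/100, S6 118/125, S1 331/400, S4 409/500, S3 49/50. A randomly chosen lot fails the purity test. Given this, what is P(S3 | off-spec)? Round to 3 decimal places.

Taking complements, P(off-spec | each) = S2 0.09, S6 0.056, S1 0.1725, S4 0.182, S3 0.02.
Compute prior × likelihood for every hypothesis:
  S2: 0.45 × 0.09 = 0.0405
  S6: 0.11 × 0.056 = 0.00616
  S1: 0.18 × 0.1725 = 0.03105
  S4: 0.04 × 0.182 = 0.00728
  S3: 0.22 × 0.02 = 0.0044
Sum = 0.08939.
P(S3 | evidence) = 0.0044 / 0.08939 ≈ 0.049.

0.049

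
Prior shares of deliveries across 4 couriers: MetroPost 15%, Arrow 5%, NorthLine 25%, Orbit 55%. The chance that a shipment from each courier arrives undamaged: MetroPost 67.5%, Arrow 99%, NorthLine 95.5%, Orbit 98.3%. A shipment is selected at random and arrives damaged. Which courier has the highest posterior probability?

Taking complements, P(damaged | each) = MetroPost 0.325, Arrow 0.01, NorthLine 0.045, Orbit 0.017.
Unnormalized posteriors (prior × likelihood):
  MetroPost: 0.15 × 0.325 = 0.04875
  Arrow: 0.05 × 0.01 = 0.0005
  NorthLine: 0.25 × 0.045 = 0.01125
  Orbit: 0.55 × 0.017 = 0.00935
Sum = 0.06985.
Largest term belongs to MetroPost, so MetroPost is most probable.

MetroPost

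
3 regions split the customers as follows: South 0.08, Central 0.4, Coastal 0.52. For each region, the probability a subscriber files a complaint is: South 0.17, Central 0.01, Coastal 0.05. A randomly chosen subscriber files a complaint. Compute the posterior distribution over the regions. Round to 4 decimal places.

By Bayes' rule, posterior ∝ prior × likelihood:
  South: 0.08 × 0.17 = 0.0136
  Central: 0.4 × 0.01 = 0.004
  Coastal: 0.52 × 0.05 = 0.026
Sum = 0.0436.
P(South | complaint) = 0.0136/0.0436 ≈ 0.3119
P(Central | complaint) = 0.004/0.0436 ≈ 0.0917
P(Coastal | complaint) = 0.026/0.0436 ≈ 0.5963

South 0.3119, Central 0.0917, Coastal 0.5963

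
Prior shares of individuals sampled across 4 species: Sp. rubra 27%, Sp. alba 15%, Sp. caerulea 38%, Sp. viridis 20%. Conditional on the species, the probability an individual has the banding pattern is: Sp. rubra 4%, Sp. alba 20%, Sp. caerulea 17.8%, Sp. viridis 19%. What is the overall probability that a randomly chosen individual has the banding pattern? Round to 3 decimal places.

By Bayes' rule, posterior ∝ prior × likelihood:
  Sp. rubra: 0.27 × 0.04 = 0.0108
  Sp. alba: 0.15 × 0.2 = 0.03
  Sp. caerulea: 0.38 × 0.178 = 0.06764
  Sp. viridis: 0.2 × 0.19 = 0.038
P(banded) = 0.0108 + 0.03 + 0.06764 + 0.038 = 0.14644 → 0.146.

0.146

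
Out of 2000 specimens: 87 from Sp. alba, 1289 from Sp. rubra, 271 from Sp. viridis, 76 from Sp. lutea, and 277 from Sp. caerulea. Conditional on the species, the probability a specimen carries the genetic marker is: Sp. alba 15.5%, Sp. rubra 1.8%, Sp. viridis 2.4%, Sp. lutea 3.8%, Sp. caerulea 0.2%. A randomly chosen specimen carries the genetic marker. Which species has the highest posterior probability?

Prior × likelihood for each hypothesis:
  Sp. alba: 0.0435 × 0.155 = 0.0067425
  Sp. rubra: 0.6445 × 0.018 = 0.011601
  Sp. viridis: 0.1355 × 0.024 = 0.003252
  Sp. lutea: 0.038 × 0.038 = 0.001444
  Sp. caerulea: 0.1385 × 0.002 = 0.000277
Sum = 0.0233165.
Largest term belongs to Sp. rubra, so Sp. rubra is most probable.

Sp. rubra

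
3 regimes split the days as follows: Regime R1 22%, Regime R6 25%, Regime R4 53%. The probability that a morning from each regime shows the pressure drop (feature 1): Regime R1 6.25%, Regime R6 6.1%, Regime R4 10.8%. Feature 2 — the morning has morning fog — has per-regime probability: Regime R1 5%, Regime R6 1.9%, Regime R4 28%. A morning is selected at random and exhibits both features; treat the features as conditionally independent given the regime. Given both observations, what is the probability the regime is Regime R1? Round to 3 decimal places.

0.040

Compute prior × likelihood for every hypothesis:
  Regime R1: 0.22 × 0.0625 × 0.05 = 0.0006875
  Regime R6: 0.25 × 0.061 × 0.019 = 0.00028975
  Regime R4: 0.53 × 0.108 × 0.28 = 0.0160272
Total = 0.01700445.
P(Regime R1 | evidence) = 0.0006875 / 0.01700445 ≈ 0.040.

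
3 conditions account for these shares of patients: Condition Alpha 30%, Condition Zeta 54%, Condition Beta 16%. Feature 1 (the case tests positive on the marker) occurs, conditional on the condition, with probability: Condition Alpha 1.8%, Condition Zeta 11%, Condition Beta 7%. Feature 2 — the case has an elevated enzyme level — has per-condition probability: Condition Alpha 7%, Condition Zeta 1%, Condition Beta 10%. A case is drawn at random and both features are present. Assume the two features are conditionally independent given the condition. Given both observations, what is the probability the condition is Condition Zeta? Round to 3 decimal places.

0.284

By Bayes' rule, posterior ∝ prior × likelihood:
  Condition Alpha: 0.3 × 0.018 × 0.07 = 0.000378
  Condition Zeta: 0.54 × 0.11 × 0.01 = 0.000594
  Condition Beta: 0.16 × 0.07 × 0.1 = 0.00112
Normalizing constant = 0.002092.
P(Condition Zeta | evidence) = 0.000594 / 0.002092 ≈ 0.284.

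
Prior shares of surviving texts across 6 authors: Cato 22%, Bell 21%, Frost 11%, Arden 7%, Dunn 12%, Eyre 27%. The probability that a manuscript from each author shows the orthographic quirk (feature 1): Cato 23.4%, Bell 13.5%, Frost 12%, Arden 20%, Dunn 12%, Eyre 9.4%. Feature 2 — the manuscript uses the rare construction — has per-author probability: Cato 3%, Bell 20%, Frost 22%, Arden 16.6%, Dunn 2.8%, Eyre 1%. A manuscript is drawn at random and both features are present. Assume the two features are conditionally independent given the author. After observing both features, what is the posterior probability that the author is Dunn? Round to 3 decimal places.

By Bayes' rule, posterior ∝ prior × likelihood:
  Cato: 0.22 × 0.234 × 0.03 = 0.0015444
  Bell: 0.21 × 0.135 × 0.2 = 0.00567
  Frost: 0.11 × 0.12 × 0.22 = 0.002904
  Arden: 0.07 × 0.2 × 0.166 = 0.002324
  Dunn: 0.12 × 0.12 × 0.028 = 0.0004032
  Eyre: 0.27 × 0.094 × 0.01 = 0.0002538
Total = 0.0130994.
P(Dunn | evidence) = 0.0004032 / 0.0130994 ≈ 0.031.

0.031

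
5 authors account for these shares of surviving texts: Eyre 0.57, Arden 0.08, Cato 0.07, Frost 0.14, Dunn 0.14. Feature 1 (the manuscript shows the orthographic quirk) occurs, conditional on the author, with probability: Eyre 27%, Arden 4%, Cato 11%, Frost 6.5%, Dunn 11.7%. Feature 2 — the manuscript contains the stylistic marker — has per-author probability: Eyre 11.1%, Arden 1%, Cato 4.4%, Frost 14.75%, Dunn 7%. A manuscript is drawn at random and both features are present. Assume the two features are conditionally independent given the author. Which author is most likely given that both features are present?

Eyre

Unnormalized posteriors (prior × likelihood):
  Eyre: 0.57 × 0.27 × 0.111 = 0.0170829
  Arden: 0.08 × 0.04 × 0.01 = 0.000032
  Cato: 0.07 × 0.11 × 0.044 = 0.0003388
  Frost: 0.14 × 0.065 × 0.1475 = 0.00134225
  Dunn: 0.14 × 0.117 × 0.07 = 0.0011466
Normalizing constant = 0.01994255.
Largest term belongs to Eyre, so Eyre is most probable.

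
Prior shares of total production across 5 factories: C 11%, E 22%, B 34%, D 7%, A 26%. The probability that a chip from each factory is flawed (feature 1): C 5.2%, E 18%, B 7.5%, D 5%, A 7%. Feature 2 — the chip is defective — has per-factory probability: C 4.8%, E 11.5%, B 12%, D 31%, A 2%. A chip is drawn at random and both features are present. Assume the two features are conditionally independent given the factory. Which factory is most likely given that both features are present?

E

Compute prior × likelihood for every hypothesis:
  C: 0.11 × 0.052 × 0.048 = 0.00027456
  E: 0.22 × 0.18 × 0.115 = 0.004554
  B: 0.34 × 0.075 × 0.12 = 0.00306
  D: 0.07 × 0.05 × 0.31 = 0.001085
  A: 0.26 × 0.07 × 0.02 = 0.000364
Sum = 0.00933756.
Largest term belongs to E, so E is most probable.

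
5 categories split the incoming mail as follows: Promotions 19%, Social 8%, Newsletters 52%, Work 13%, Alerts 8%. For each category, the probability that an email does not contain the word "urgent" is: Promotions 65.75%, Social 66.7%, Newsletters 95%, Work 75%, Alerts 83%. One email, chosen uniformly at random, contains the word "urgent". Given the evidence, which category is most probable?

Promotions

Taking complements, P(urgent-flag | each) = Promotions 0.3425, Social 0.333, Newsletters 0.05, Work 0.25, Alerts 0.17.
Prior × likelihood for each hypothesis:
  Promotions: 0.19 × 0.3425 = 0.065075
  Social: 0.08 × 0.333 = 0.02664
  Newsletters: 0.52 × 0.05 = 0.026
  Work: 0.13 × 0.25 = 0.0325
  Alerts: 0.08 × 0.17 = 0.0136
Sum = 0.163815.
Largest term belongs to Promotions, so Promotions is most probable.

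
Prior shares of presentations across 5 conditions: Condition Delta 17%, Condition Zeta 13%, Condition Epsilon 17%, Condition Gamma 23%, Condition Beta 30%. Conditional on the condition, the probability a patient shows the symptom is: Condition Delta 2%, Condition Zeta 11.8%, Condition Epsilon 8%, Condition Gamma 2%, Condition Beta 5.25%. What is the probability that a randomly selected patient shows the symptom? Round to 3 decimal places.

0.053

By Bayes' rule, posterior ∝ prior × likelihood:
  Condition Delta: 0.17 × 0.02 = 0.0034
  Condition Zeta: 0.13 × 0.118 = 0.01534
  Condition Epsilon: 0.17 × 0.08 = 0.0136
  Condition Gamma: 0.23 × 0.02 = 0.0046
  Condition Beta: 0.3 × 0.0525 = 0.01575
P(symptomatic) = 0.0034 + 0.01534 + 0.0136 + 0.0046 + 0.01575 = 0.05269 → 0.053.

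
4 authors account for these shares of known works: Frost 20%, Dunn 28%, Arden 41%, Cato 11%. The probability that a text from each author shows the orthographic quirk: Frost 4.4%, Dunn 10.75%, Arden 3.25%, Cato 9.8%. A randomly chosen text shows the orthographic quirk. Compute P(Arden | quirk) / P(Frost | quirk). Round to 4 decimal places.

1.5142

Prior × likelihood for each hypothesis:
  Frost: 0.2 × 0.044 = 0.0088
  Dunn: 0.28 × 0.1075 = 0.0301
  Arden: 0.41 × 0.0325 = 0.013325
  Cato: 0.11 × 0.098 = 0.01078
Total = 0.063005.
The ratio is 0.013325 / 0.0088 (the normalizer cancels) = 1.5142.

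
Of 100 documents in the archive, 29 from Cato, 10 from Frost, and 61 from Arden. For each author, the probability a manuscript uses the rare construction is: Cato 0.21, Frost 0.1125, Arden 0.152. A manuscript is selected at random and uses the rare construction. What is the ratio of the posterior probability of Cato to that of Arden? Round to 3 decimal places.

0.657

Unnormalized posteriors (prior × likelihood):
  Cato: 0.29 × 0.21 = 0.0609
  Frost: 0.1 × 0.1125 = 0.01125
  Arden: 0.61 × 0.152 = 0.09272
Total = 0.16487.
The ratio is 0.0609 / 0.09272 (the normalizer cancels) = 0.657.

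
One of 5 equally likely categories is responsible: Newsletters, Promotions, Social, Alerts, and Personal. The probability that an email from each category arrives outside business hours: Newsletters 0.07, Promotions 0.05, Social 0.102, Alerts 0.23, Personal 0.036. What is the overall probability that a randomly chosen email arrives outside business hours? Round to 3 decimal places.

With a uniform prior (1/5 each), posterior ∝ likelihood:
  Newsletters: 0.07
  Promotions: 0.05
  Social: 0.102
  Alerts: 0.23
  Personal: 0.036
P(off-hours) = (1/5) × (0.07 + 0.05 + 0.102 + 0.23 + 0.036) = 0.488/5 ≈ 0.098.

0.098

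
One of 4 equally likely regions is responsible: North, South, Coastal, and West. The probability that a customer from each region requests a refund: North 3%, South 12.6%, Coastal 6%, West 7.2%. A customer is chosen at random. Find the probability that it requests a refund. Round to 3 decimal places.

With a uniform prior (1/4 each), posterior ∝ likelihood:
  North: 0.03
  South: 0.126
  Coastal: 0.06
  West: 0.072
P(refund) = (1/4) × (0.03 + 0.126 + 0.06 + 0.072) = 0.288/4 ≈ 0.072.

0.072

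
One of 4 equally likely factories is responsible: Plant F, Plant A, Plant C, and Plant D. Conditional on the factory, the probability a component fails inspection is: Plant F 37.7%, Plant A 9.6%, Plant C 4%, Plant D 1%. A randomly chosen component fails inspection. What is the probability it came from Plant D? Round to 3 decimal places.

Since the prior is uniform, the posterior is proportional to the likelihood:
  Plant F: 0.377
  Plant A: 0.096
  Plant C: 0.04
  Plant D: 0.01
Total = 0.523.
P(Plant D | evidence) = 0.01 / 0.523 ≈ 0.019.

0.019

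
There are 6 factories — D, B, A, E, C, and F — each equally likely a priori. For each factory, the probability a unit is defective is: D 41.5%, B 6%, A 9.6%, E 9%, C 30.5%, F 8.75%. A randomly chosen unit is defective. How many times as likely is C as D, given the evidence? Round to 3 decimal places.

0.735

Since the prior is uniform, the posterior is proportional to the likelihood:
  D: 0.415
  B: 0.06
  A: 0.096
  E: 0.09
  C: 0.305
  F: 0.0875
Sum = 1.0535.
The ratio is 0.305 / 0.415 (the normalizer cancels) = 0.735.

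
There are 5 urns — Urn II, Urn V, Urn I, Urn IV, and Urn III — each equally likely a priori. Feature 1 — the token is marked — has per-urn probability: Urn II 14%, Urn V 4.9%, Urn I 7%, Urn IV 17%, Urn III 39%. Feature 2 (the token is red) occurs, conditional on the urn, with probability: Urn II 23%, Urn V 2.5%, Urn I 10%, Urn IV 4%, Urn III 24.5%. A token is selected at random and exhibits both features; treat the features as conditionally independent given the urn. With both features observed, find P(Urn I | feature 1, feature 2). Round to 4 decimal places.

Since the prior is uniform, the posterior is proportional to the likelihood:
  Urn II: 0.14 × 0.23 = 0.0322
  Urn V: 0.049 × 0.025 = 0.001225
  Urn I: 0.07 × 0.1 = 0.007
  Urn IV: 0.17 × 0.04 = 0.0068
  Urn III: 0.39 × 0.245 = 0.09555
Normalizing constant = 0.142775.
P(Urn I | evidence) = 0.007 / 0.142775 ≈ 0.0490.

0.0490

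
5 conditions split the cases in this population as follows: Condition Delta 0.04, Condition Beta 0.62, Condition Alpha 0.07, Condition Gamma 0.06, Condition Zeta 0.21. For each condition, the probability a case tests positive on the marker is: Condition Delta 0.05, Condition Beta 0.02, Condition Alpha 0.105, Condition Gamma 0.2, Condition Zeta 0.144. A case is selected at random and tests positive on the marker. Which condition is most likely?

Condition Zeta

Compute prior × likelihood for every hypothesis:
  Condition Delta: 0.04 × 0.05 = 0.002
  Condition Beta: 0.62 × 0.02 = 0.0124
  Condition Alpha: 0.07 × 0.105 = 0.00735
  Condition Gamma: 0.06 × 0.2 = 0.012
  Condition Zeta: 0.21 × 0.144 = 0.03024
Normalizing constant = 0.06399.
Largest term belongs to Condition Zeta, so Condition Zeta is most probable.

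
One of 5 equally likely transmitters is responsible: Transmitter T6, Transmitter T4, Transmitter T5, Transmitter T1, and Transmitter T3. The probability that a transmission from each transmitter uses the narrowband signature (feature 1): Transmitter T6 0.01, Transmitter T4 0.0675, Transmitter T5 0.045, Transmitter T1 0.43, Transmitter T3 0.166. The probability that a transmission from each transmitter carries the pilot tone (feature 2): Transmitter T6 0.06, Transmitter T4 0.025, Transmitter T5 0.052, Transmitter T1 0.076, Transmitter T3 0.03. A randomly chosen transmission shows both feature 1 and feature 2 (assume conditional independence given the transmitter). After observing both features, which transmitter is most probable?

Since the prior is uniform, the posterior is proportional to the likelihood:
  Transmitter T6: 0.01 × 0.06 = 0.0006
  Transmitter T4: 0.0675 × 0.025 = 0.0016875
  Transmitter T5: 0.045 × 0.052 = 0.00234
  Transmitter T1: 0.43 × 0.076 = 0.03268
  Transmitter T3: 0.166 × 0.03 = 0.00498
Total = 0.0422875.
Largest term belongs to Transmitter T1, so Transmitter T1 is most probable.

Transmitter T1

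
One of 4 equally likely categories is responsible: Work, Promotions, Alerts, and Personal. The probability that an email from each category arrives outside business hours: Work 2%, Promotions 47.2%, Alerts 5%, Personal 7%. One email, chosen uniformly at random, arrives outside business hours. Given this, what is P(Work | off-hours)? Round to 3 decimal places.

0.033

Since the prior is uniform, the posterior is proportional to the likelihood:
  Work: 0.02
  Promotions: 0.472
  Alerts: 0.05
  Personal: 0.07
Normalizing constant = 0.612.
P(Work | evidence) = 0.02 / 0.612 ≈ 0.033.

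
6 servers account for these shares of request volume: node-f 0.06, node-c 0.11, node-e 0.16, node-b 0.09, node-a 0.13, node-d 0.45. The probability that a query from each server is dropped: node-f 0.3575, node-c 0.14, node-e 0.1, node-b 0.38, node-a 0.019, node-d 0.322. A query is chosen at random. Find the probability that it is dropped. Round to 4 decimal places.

0.2344

By Bayes' rule, posterior ∝ prior × likelihood:
  node-f: 0.06 × 0.3575 = 0.02145
  node-c: 0.11 × 0.14 = 0.0154
  node-e: 0.16 × 0.1 = 0.016
  node-b: 0.09 × 0.38 = 0.0342
  node-a: 0.13 × 0.019 = 0.00247
  node-d: 0.45 × 0.322 = 0.1449
P(dropped) = 0.02145 + 0.0154 + 0.016 + 0.0342 + 0.00247 + 0.1449 = 0.23442 → 0.2344.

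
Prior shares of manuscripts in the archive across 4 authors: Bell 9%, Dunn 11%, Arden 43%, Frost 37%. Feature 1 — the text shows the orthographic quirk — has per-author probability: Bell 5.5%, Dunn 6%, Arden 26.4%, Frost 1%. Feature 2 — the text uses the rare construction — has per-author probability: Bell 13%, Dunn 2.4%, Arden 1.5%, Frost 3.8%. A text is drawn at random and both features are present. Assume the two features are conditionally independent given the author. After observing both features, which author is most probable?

By Bayes' rule, posterior ∝ prior × likelihood:
  Bell: 0.09 × 0.055 × 0.13 = 0.0006435
  Dunn: 0.11 × 0.06 × 0.024 = 0.0001584
  Arden: 0.43 × 0.264 × 0.015 = 0.0017028
  Frost: 0.37 × 0.01 × 0.038 = 0.0001406
Sum = 0.0026453.
Largest term belongs to Arden, so Arden is most probable.

Arden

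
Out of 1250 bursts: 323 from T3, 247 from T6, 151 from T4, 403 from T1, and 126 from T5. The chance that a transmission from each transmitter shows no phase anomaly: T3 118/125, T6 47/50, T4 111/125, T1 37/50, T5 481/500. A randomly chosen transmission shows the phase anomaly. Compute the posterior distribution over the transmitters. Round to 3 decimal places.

T3 0.113, T6 0.093, T4 0.106, T1 0.657, T5 0.030

Taking complements, P(anomaly | each) = T3 0.056, T6 0.06, T4 0.112, T1 0.26, T5 0.038.
By Bayes' rule, posterior ∝ prior × likelihood:
  T3: 0.2584 × 0.056 = 0.0144704
  T6: 0.1976 × 0.06 = 0.011856
  T4: 0.1208 × 0.112 = 0.0135296
  T1: 0.3224 × 0.26 = 0.083824
  T5: 0.1008 × 0.038 = 0.0038304
Total = 0.1275104.
P(T3 | anomaly) = 0.0144704/0.1275104 ≈ 0.113
P(T6 | anomaly) = 0.011856/0.1275104 ≈ 0.093
P(T4 | anomaly) = 0.0135296/0.1275104 ≈ 0.106
P(T1 | anomaly) = 0.083824/0.1275104 ≈ 0.657
P(T5 | anomaly) = 0.0038304/0.1275104 ≈ 0.030
(Check: 0.113+0.093+0.106+0.657+0.030 = 0.999.)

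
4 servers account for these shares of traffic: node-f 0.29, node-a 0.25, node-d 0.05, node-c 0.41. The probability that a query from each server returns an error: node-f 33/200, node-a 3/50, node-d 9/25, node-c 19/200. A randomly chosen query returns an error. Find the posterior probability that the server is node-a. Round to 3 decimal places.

0.125

Compute prior × likelihood for every hypothesis:
  node-f: 0.29 × 0.165 = 0.04785
  node-a: 0.25 × 0.06 = 0.015
  node-d: 0.05 × 0.36 = 0.018
  node-c: 0.41 × 0.095 = 0.03895
Normalizing constant = 0.1198.
P(node-a | evidence) = 0.015 / 0.1198 ≈ 0.125.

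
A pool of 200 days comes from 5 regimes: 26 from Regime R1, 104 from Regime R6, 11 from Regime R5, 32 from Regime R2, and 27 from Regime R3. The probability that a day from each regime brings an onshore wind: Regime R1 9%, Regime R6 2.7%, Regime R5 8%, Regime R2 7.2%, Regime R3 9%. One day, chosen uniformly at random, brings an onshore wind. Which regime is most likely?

By Bayes' rule, posterior ∝ prior × likelihood:
  Regime R1: 0.13 × 0.09 = 0.0117
  Regime R6: 0.52 × 0.027 = 0.01404
  Regime R5: 0.055 × 0.08 = 0.0044
  Regime R2: 0.16 × 0.072 = 0.01152
  Regime R3: 0.135 × 0.09 = 0.01215
Total = 0.05381.
Largest term belongs to Regime R6, so Regime R6 is most probable.

Regime R6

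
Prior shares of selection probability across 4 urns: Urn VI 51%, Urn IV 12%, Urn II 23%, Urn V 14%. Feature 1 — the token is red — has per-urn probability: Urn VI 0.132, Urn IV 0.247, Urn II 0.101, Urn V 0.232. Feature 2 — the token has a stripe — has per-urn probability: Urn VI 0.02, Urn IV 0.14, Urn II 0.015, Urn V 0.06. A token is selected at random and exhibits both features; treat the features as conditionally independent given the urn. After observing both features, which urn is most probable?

Unnormalized posteriors (prior × likelihood):
  Urn VI: 0.51 × 0.132 × 0.02 = 0.0013464
  Urn IV: 0.12 × 0.247 × 0.14 = 0.0041496
  Urn II: 0.23 × 0.101 × 0.015 = 0.00034845
  Urn V: 0.14 × 0.232 × 0.06 = 0.0019488
Total = 0.00779325.
Largest term belongs to Urn IV, so Urn IV is most probable.

Urn IV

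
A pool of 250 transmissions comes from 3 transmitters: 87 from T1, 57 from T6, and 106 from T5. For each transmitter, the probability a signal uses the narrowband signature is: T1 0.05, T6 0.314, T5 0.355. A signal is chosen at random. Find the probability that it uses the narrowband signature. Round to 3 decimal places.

0.240

By Bayes' rule, posterior ∝ prior × likelihood:
  T1: 0.348 × 0.05 = 0.0174
  T6: 0.228 × 0.314 = 0.071592
  T5: 0.424 × 0.355 = 0.15052
P(narrowband) = 0.0174 + 0.071592 + 0.15052 = 0.239512 → 0.240.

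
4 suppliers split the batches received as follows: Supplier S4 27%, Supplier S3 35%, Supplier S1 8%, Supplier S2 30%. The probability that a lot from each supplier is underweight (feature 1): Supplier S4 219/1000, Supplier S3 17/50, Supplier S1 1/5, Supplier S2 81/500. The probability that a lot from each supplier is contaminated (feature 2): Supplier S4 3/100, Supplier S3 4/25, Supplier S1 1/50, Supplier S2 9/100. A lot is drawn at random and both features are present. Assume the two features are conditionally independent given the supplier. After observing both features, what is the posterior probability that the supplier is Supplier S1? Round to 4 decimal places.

By Bayes' rule, posterior ∝ prior × likelihood:
  Supplier S4: 0.27 × 0.219 × 0.03 = 0.0017739
  Supplier S3: 0.35 × 0.34 × 0.16 = 0.01904
  Supplier S1: 0.08 × 0.2 × 0.02 = 0.00032
  Supplier S2: 0.3 × 0.162 × 0.09 = 0.004374
Sum = 0.0255079.
P(Supplier S1 | evidence) = 0.00032 / 0.0255079 ≈ 0.0125.

0.0125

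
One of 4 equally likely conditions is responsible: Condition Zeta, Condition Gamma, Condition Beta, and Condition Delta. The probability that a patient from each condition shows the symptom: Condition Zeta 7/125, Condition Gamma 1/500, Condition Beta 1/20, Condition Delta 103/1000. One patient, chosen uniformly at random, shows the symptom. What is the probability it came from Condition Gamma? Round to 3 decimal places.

0.009

With a uniform prior (1/4 each), posterior ∝ likelihood:
  Condition Zeta: 0.056
  Condition Gamma: 0.002
  Condition Beta: 0.05
  Condition Delta: 0.103
Sum = 0.211.
P(Condition Gamma | evidence) = 0.002 / 0.211 ≈ 0.009.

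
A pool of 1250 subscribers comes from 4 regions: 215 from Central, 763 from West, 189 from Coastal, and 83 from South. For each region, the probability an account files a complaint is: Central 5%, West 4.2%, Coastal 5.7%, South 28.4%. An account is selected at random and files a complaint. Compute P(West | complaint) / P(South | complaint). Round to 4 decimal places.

By Bayes' rule, posterior ∝ prior × likelihood:
  Central: 0.172 × 0.05 = 0.0086
  West: 0.6104 × 0.042 = 0.0256368
  Coastal: 0.1512 × 0.057 = 0.0086184
  South: 0.0664 × 0.284 = 0.0188576
Total = 0.0617128.
The ratio is 0.0256368 / 0.0188576 (the normalizer cancels) = 1.3595.

1.3595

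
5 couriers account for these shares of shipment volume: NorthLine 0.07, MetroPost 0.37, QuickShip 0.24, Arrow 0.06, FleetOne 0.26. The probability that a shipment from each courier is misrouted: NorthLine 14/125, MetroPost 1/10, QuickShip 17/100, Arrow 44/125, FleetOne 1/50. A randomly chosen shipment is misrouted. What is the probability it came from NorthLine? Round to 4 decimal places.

By Bayes' rule, posterior ∝ prior × likelihood:
  NorthLine: 0.07 × 0.112 = 0.00784
  MetroPost: 0.37 × 0.1 = 0.037
  QuickShip: 0.24 × 0.17 = 0.0408
  Arrow: 0.06 × 0.352 = 0.02112
  FleetOne: 0.26 × 0.02 = 0.0052
Total = 0.11196.
P(NorthLine | evidence) = 0.00784 / 0.11196 ≈ 0.0700.

0.0700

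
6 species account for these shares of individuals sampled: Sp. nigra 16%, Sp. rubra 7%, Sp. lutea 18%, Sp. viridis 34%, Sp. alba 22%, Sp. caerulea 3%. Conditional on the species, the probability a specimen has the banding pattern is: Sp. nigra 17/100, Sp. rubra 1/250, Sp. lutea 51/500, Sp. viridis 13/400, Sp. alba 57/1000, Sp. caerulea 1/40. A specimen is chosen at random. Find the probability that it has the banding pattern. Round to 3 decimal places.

By Bayes' rule, posterior ∝ prior × likelihood:
  Sp. nigra: 0.16 × 0.17 = 0.0272
  Sp. rubra: 0.07 × 0.004 = 0.00028
  Sp. lutea: 0.18 × 0.102 = 0.01836
  Sp. viridis: 0.34 × 0.0325 = 0.01105
  Sp. alba: 0.22 × 0.057 = 0.01254
  Sp. caerulea: 0.03 × 0.025 = 0.00075
P(banded) = 0.0272 + 0.00028 + 0.01836 + 0.01105 + 0.01254 + 0.00075 = 0.07018 → 0.070.

0.070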